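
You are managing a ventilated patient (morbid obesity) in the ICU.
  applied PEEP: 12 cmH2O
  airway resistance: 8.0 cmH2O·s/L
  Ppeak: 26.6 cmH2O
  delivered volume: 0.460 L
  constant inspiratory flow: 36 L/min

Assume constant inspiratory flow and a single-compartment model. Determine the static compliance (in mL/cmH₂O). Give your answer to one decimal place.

46.9

Flow: 36 L/min ÷ 60 = 0.6 L/s.
Equation of motion (constant flow): PIP = Vt/C + R·V̇ + PEEP.
Vt/C = PIP − R·V̇ − PEEP = 26.6 − 8.0×0.6 − 12 = 26.6 − 4.8 − 12 = 9.8 cmH2O.
C = Vt / 9.8 = 460 / 9.8 = 46.939 mL/cmH2O.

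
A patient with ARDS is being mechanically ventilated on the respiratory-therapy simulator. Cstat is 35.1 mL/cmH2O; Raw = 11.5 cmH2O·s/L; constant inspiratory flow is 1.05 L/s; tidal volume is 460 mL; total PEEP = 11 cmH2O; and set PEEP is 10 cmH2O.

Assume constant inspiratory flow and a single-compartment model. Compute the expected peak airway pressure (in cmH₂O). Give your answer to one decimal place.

36.2

Total PEEP = 11 cmH2O (set 10 + intrinsic 1); this is the baseline alveolar pressure.
Equation of motion (constant flow): PIP = Vt/C + R·V̇ + PEEP.
PIP = 460/35.1 + 11.5×1.05 + 11 = 13.105 + 12.075 + 11 = 36.18 cmH2O.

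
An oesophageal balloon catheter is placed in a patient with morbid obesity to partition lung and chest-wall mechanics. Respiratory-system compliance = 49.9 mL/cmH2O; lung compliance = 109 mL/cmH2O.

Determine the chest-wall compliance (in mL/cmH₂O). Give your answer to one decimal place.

92.0

1/Ccw = 1/Crs − 1/CL.
1/Ccw = 1/49.9 − 1/109 = 0.01087.
Ccw = 91.996 mL/cmH2O.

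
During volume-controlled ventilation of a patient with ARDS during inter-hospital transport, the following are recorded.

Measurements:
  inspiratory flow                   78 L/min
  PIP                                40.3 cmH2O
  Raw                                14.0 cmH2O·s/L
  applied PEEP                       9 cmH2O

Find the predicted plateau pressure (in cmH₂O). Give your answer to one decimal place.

22.1

Flow: 78 L/min ÷ 60 = 1.3 L/s.
Pplat = PIP − Raw × flow = 40.3 − 14.0 × 1.3 = 40.3 − 18.2 = 22.1 cmH2O.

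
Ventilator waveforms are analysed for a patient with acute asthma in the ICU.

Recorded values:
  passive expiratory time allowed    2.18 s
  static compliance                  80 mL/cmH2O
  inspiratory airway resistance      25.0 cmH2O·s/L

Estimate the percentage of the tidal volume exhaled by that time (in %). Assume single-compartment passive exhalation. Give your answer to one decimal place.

τ = R × C = 25.0 × 80 mL/cmH2O = 25.0 × 0.080 L/cmH2O = 2.0 s.
Passive exhalation: V(t)/V₀ = e^(−t/τ) = e^(−2.18/2.0) = 0.3362.
Fraction exhaled = 1 − 0.3362 = 0.6638 → 66.38%.

66.4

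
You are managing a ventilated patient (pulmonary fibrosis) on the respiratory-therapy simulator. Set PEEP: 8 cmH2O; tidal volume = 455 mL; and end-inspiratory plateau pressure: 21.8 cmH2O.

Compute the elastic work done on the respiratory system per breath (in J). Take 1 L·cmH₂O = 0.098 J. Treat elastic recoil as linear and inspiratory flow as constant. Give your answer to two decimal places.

Elastic work ≈ ½ × (Pplat − PEEP) × Vt = 0.5 × (21.8 − 8) × 0.455 L = 0.5 × 13.8 × 0.455 = 3.14 L·cmH2O.
× 0.098 J/(L·cmH2O) → 0.3077 J.

0.31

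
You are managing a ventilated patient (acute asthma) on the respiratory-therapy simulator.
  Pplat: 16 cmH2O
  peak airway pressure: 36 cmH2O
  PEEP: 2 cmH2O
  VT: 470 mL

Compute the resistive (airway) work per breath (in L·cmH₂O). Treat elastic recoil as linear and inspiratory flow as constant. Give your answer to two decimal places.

With constant inspiratory flow the resistive pressure is constant at PIP − Pplat = 36 − 16 = 20.0 cmH2O, so resistive work = 20.0 × 0.470 = 9.4 L·cmH2O.

9.40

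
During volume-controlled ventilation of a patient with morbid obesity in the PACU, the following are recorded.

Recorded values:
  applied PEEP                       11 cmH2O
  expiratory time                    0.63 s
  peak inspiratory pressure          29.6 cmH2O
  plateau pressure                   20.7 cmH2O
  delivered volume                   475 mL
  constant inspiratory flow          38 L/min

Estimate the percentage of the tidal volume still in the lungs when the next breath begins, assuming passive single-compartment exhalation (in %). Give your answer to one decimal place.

40.0

Flow: 38 L/min ÷ 60 = 0.6333 L/s.
R = (PIP − Pplat)/V̇ = (29.6 − 20.7) / 0.6333 = 8.9/0.6333 = 14.053 cmH2O·s/L.
C = Vt/(Pplat − PEEP) = 475.0 / (20.7 − 11) = 475.0/9.7 = 48.969 mL/cmH2O.
τ = R × C = 14.053 × 0.04897 L/cmH2O = 0.6882 s.
Fraction remaining at end-expiration = e^(−Te/τ) = e^(−0.63/0.6882) = 0.4003 → 40.03%.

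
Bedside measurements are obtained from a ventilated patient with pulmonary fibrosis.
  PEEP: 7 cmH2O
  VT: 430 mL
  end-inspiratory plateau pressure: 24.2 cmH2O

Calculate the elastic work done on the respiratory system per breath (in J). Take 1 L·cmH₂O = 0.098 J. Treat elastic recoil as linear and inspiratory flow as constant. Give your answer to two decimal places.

Elastic work ≈ ½ × (Pplat − PEEP) × Vt = 0.5 × (24.2 − 7) × 0.430 L = 0.5 × 17.2 × 0.430 = 3.698 L·cmH2O.
× 0.098 J/(L·cmH2O) → 0.3624 J.

0.36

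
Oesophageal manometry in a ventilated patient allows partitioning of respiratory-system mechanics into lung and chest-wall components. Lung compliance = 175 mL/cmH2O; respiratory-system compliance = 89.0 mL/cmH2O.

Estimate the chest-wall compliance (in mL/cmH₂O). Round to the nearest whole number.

181

1/Ccw = 1/Crs − 1/CL.
1/Ccw = 1/89.0 − 1/175 = 0.005522.
Ccw = 181.09 mL/cmH2O.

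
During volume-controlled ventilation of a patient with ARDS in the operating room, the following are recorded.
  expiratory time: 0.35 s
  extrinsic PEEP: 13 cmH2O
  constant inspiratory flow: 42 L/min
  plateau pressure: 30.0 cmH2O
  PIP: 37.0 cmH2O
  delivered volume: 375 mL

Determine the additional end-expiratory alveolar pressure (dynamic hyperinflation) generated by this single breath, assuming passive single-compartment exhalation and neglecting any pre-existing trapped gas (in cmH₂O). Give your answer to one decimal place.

3.5

Flow: 42 L/min ÷ 60 = 0.7 L/s.
R = (PIP − Pplat)/V̇ = (37.0 − 30.0) / 0.7 = 7.0/0.7 = 10.0 cmH2O·s/L.
C = Vt/(Pplat − PEEP) = 375.0 / (30.0 − 13) = 375.0/17.0 = 22.059 mL/cmH2O.
τ = R × C = 10.0 × 0.02206 L/cmH2O = 0.2206 s.
Fraction remaining = e^(−Te/τ) = e^(−0.35/0.2206) = 0.2046; trapped volume = 375.0 × 0.2046 = 76.725 mL.
Additional alveolar pressure from trapping ≈ V_trapped / C = 76.725 / 22.059 = 3.478 cmH2O.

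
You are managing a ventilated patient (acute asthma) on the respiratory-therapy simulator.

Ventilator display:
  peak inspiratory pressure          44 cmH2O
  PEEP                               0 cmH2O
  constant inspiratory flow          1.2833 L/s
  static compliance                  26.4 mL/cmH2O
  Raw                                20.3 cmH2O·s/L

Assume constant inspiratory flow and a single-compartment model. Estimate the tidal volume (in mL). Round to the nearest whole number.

474

Equation of motion (constant flow): PIP = Vt/C + R·V̇ + PEEP.
Vt/C = PIP − R·V̇ − PEEP = 44 − 26.051 − 0 = 17.949 cmH2O.
Vt = C × 17.949 = 26.4 × 17.949 = 473.85 mL.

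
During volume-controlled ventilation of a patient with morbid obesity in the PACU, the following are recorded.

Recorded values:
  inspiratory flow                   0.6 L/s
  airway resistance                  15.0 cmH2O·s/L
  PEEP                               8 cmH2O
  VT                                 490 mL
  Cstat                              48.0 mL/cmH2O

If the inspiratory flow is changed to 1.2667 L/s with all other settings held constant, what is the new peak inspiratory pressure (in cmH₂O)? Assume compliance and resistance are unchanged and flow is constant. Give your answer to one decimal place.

37.2

PIP = Vt/C + R·V̇ + PEEP (constant-flow equation of motion).
Only the resistive term changes: ΔPIP = R × ΔV̇ = 15.0 × (1.2667 − 0.6) = 15.0 × 0.6667 = 10.001 cmH2O.
Original PIP = 490/48.0 + 15.0×0.6 + 8 = 27.208 cmH2O; new PIP = 27.208 + (10.001) = 37.209 cmH2O.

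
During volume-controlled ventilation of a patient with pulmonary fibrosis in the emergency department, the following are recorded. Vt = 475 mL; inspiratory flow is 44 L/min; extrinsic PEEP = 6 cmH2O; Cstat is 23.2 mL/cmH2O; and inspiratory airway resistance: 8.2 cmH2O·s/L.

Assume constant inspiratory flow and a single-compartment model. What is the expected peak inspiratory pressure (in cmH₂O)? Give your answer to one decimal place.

32.5

Flow: 44 L/min ÷ 60 = 0.7333 L/s.
Equation of motion (constant flow): PIP = Vt/C + R·V̇ + PEEP.
PIP = 475/23.2 + 8.2×0.7333 + 6 = 20.474 + 6.013 + 6 = 32.487 cmH2O.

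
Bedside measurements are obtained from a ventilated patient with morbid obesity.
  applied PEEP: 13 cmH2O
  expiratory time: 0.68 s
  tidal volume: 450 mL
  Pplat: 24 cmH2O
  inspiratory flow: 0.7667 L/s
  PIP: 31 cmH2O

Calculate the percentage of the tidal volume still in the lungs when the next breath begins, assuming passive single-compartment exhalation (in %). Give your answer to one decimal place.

16.2

R = (PIP − Pplat)/V̇ = (31 − 24) / 0.7667 = 7.0/0.7667 = 9.13 cmH2O·s/L.
C = Vt/(Pplat − PEEP) = 450.0 / (24 − 13) = 450.0/11.0 = 40.909 mL/cmH2O.
τ = R × C = 9.13 × 0.04091 L/cmH2O = 0.3735 s.
Fraction remaining at end-expiration = e^(−Te/τ) = e^(−0.68/0.3735) = 0.1619 → 16.19%.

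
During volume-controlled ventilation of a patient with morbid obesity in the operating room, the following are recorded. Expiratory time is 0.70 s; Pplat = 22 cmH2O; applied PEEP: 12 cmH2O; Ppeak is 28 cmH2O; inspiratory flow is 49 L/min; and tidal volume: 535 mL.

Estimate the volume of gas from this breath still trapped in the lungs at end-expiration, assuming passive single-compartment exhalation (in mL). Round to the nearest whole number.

Flow: 49 L/min ÷ 60 = 0.8167 L/s.
R = (PIP − Pplat)/V̇ = (28 − 22) / 0.8167 = 6.0/0.8167 = 7.347 cmH2O·s/L.
C = Vt/(Pplat − PEEP) = 535.0 / (22 − 12) = 535.0/10.0 = 53.5 mL/cmH2O.
τ = R × C = 7.347 × 0.0535 L/cmH2O = 0.3931 s.
Fraction remaining = e^(−Te/τ) = e^(−0.70/0.3931) = 0.1685.
Trapped volume = 535.0 × 0.1685 = 90.148 mL.

90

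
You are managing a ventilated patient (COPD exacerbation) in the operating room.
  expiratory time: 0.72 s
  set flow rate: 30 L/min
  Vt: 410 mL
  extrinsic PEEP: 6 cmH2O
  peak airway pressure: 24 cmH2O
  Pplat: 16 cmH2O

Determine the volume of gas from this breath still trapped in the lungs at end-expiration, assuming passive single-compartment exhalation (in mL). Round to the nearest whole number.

Flow: 30 L/min ÷ 60 = 0.5 L/s.
R = (PIP − Pplat)/V̇ = (24 − 16) / 0.5 = 8.0/0.5 = 16.0 cmH2O·s/L.
C = Vt/(Pplat − PEEP) = 410.0 / (16 − 6) = 410.0/10.0 = 41.0 mL/cmH2O.
τ = R × C = 16.0 × 0.041 L/cmH2O = 0.656 s.
Fraction remaining = e^(−Te/τ) = e^(−0.72/0.656) = 0.3337.
Trapped volume = 410.0 × 0.3337 = 136.82 mL.

137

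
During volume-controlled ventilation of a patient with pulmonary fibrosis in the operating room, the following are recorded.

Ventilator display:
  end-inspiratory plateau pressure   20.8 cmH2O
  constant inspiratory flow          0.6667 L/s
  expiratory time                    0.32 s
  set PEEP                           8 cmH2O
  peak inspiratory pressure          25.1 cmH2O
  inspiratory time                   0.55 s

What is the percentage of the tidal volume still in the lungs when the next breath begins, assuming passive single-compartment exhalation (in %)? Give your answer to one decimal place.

Vt = flow × Ti = 0.6667 L/s × 0.55 s × 1000 mL/L = 366.69 mL.
R = (PIP − Pplat)/V̇ = (25.1 − 20.8) / 0.6667 = 4.3/0.6667 = 6.45 cmH2O·s/L.
C = Vt/(Pplat − PEEP) = 366.69 / (20.8 − 8) = 366.69/12.8 = 28.648 mL/cmH2O.
τ = R × C = 6.45 × 0.02865 L/cmH2O = 0.1848 s.
Fraction remaining at end-expiration = e^(−Te/τ) = e^(−0.32/0.1848) = 0.177 → 17.7%.

17.7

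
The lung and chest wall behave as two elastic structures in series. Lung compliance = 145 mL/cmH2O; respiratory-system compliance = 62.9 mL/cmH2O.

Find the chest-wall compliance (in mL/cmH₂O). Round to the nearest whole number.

1/Ccw = 1/Crs − 1/CL.
1/Ccw = 1/62.9 − 1/145 = 0.009002.
Ccw = 111.09 mL/cmH2O.

111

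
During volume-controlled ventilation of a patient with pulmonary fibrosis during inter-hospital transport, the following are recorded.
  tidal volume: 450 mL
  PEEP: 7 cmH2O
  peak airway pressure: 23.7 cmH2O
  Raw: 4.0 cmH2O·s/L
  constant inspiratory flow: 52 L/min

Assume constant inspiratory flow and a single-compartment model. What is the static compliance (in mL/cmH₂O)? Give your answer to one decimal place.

Flow: 52 L/min ÷ 60 = 0.8667 L/s.
Equation of motion (constant flow): PIP = Vt/C + R·V̇ + PEEP.
Vt/C = PIP − R·V̇ − PEEP = 23.7 − 4.0×0.8667 − 7 = 23.7 − 3.467 − 7 = 13.233 cmH2O.
C = Vt / 13.233 = 450 / 13.233 = 34.006 mL/cmH2O.

34.0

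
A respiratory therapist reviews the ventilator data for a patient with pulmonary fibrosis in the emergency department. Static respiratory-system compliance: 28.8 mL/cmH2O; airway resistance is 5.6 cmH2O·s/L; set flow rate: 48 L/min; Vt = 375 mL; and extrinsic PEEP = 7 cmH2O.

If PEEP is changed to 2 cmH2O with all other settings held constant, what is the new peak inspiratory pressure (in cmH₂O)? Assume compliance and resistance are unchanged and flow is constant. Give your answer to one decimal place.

Flow: 48 L/min ÷ 60 = 0.8 L/s.
PIP = Vt/C + R·V̇ + PEEP (constant-flow equation of motion).
Only the baseline term changes: ΔPIP = ΔPEEP = 2 − 7 = -5.0 cmH2O.
Original PIP = 375/28.8 + 5.6×0.8 + 7 = 24.501 cmH2O; new PIP = 24.501 + (-5.0) = 19.501 cmH2O.

19.5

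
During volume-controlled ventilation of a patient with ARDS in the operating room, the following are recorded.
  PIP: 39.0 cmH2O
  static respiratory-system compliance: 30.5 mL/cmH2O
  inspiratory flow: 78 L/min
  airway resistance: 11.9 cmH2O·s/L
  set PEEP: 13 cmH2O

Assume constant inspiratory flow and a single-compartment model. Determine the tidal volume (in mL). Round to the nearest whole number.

321

Flow: 78 L/min ÷ 60 = 1.3 L/s.
Equation of motion (constant flow): PIP = Vt/C + R·V̇ + PEEP.
Vt/C = PIP − R·V̇ − PEEP = 39.0 − 15.47 − 13 = 10.53 cmH2O.
Vt = C × 10.53 = 30.5 × 10.53 = 321.17 mL.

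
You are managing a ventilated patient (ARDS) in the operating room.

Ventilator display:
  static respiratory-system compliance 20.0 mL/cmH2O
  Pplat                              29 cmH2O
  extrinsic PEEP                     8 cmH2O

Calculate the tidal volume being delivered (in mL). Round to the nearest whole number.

Vt = Cstat × (Pplat − PEEP) = 20.0 × (29 − 8) = 20.0 × 21.0 = 420.0 mL.

420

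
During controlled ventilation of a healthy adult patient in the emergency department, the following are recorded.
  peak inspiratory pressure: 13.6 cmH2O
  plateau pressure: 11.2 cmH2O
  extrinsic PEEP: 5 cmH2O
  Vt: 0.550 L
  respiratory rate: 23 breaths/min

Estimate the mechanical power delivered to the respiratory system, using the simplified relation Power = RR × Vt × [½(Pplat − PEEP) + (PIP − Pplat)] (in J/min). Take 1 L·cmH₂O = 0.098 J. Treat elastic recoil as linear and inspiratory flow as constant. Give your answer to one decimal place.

Per-breath work = Vt × [½(Pplat−PEEP) + (PIP−Pplat)] = 0.550 × [0.5×6.2 + 2.4] = 0.550 × 5.5 = 3.025 L·cmH2O.
Power = 23 × 3.025 = 69.575 L·cmH2O/min.
× 0.098 J/(L·cmH2O) → 6.818 J/min.

6.8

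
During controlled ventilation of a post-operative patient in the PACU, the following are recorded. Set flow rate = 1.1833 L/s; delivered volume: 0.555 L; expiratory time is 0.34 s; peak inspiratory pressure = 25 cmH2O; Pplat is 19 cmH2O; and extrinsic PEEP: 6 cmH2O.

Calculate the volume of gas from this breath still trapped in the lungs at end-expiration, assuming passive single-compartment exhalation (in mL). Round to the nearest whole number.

R = (PIP − Pplat)/V̇ = (25 − 19) / 1.1833 = 6.0/1.1833 = 5.071 cmH2O·s/L.
C = Vt/(Pplat − PEEP) = 555.0 / (19 − 6) = 555.0/13.0 = 42.692 mL/cmH2O.
τ = R × C = 5.071 × 0.04269 L/cmH2O = 0.2165 s.
Fraction remaining = e^(−Te/τ) = e^(−0.34/0.2165) = 0.208.
Trapped volume = 555.0 × 0.208 = 115.44 mL.

115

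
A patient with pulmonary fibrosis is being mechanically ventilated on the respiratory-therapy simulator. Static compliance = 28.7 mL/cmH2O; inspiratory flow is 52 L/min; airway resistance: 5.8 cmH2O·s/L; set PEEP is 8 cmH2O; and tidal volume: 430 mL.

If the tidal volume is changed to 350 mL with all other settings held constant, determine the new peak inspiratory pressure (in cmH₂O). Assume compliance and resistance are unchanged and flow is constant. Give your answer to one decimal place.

25.2

Flow: 52 L/min ÷ 60 = 0.8667 L/s.
PIP = Vt/C + R·V̇ + PEEP (constant-flow equation of motion).
Only the elastic term changes: ΔPIP = ΔVt / C = (350 − 430) / 28.7 = -2.787 cmH2O.
Original PIP = 430/28.7 + 5.8×0.8667 + 8 = 28.009 cmH2O; new PIP = 28.009 + (-2.787) = 25.222 cmH2O.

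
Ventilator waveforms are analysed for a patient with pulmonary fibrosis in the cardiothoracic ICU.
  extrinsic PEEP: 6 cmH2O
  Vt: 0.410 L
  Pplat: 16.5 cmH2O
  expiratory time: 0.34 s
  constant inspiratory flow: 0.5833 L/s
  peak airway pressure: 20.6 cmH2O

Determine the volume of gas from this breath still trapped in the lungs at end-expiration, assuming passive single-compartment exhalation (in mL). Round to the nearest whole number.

R = (PIP − Pplat)/V̇ = (20.6 − 16.5) / 0.5833 = 4.1/0.5833 = 7.029 cmH2O·s/L.
C = Vt/(Pplat − PEEP) = 410.0 / (16.5 − 6) = 410.0/10.5 = 39.048 mL/cmH2O.
τ = R × C = 7.029 × 0.03905 L/cmH2O = 0.2745 s.
Fraction remaining = e^(−Te/τ) = e^(−0.34/0.2745) = 0.2898.
Trapped volume = 410.0 × 0.2898 = 118.82 mL.

119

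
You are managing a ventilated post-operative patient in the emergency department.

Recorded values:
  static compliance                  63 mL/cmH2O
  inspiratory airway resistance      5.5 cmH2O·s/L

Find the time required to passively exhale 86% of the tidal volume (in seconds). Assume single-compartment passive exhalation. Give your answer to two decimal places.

0.68

τ = R × C = 5.5 × 63 mL/cmH2O = 5.5 × 0.063 L/cmH2O = 0.3465 s.
Exhaled fraction f = 1 − e^(−t/τ) → t = −τ·ln(1 − f) = −0.3465·ln(0.14) = 0.6813 s.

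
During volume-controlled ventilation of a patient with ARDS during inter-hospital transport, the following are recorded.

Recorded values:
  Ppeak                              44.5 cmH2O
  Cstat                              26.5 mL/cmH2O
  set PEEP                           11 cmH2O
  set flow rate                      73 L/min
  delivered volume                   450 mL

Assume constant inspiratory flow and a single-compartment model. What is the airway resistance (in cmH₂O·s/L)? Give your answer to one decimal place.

Flow: 73 L/min ÷ 60 = 1.2167 L/s.
Equation of motion (constant flow): PIP = Vt/C + R·V̇ + PEEP.
R·V̇ = PIP − Vt/C − PEEP = 44.5 − 450/26.5 − 11 = 44.5 − 16.981 − 11 = 16.519 cmH2O.
R = 16.519 / 1.2167 = 13.577 cmH2O·s/L.

13.6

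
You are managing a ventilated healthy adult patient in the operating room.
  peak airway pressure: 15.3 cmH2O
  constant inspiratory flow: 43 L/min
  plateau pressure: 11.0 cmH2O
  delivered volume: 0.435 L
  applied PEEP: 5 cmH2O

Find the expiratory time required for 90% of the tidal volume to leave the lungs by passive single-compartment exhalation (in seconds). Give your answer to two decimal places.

Flow: 43 L/min ÷ 60 = 0.7167 L/s.
R = (PIP − Pplat)/V̇ = (15.3 − 11.0) / 0.7167 = 4.3/0.7167 = 6.0 cmH2O·s/L.
C = Vt/(Pplat − PEEP) = 435.0 / (11.0 − 5) = 435.0/6.0 = 72.5 mL/cmH2O.
τ = R × C = 6.0 × 0.0725 L/cmH2O = 0.435 s.
t = −τ·ln(1 − 0.90) = −0.435·ln(0.1) = 1.002 s.

1.00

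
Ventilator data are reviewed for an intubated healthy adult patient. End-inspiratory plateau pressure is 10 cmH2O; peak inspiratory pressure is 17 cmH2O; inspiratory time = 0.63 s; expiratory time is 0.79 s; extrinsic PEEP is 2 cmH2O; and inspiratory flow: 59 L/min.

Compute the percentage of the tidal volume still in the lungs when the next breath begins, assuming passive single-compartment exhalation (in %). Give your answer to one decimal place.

23.9

Flow: 59 L/min ÷ 60 = 0.9833 L/s.
Vt = flow × Ti = 0.9833 L/s × 0.63 s × 1000 mL/L = 619.48 mL.
R = (PIP − Pplat)/V̇ = (17 − 10) / 0.9833 = 7.0/0.9833 = 7.119 cmH2O·s/L.
C = Vt/(Pplat − PEEP) = 619.48 / (10 − 2) = 619.48/8.0 = 77.435 mL/cmH2O.
τ = R × C = 7.119 × 0.07744 L/cmH2O = 0.5513 s.
Fraction remaining at end-expiration = e^(−Te/τ) = e^(−0.79/0.5513) = 0.2386 → 23.86%.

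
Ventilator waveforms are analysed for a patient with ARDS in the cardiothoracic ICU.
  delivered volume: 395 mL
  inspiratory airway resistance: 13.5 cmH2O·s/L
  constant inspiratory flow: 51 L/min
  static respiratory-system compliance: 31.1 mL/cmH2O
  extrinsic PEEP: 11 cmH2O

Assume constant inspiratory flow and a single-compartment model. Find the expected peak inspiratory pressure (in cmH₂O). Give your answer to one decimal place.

35.2

Flow: 51 L/min ÷ 60 = 0.85 L/s.
Equation of motion (constant flow): PIP = Vt/C + R·V̇ + PEEP.
PIP = 395/31.1 + 13.5×0.85 + 11 = 12.701 + 11.475 + 11 = 35.176 cmH2O.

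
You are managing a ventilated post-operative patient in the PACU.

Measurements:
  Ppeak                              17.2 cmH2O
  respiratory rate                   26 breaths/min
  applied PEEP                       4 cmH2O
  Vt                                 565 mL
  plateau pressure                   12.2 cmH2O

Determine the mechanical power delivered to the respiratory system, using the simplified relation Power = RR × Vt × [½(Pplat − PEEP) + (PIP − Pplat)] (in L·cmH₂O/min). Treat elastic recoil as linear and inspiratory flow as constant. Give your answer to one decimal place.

Per-breath work = Vt × [½(Pplat−PEEP) + (PIP−Pplat)] = 0.565 × [0.5×8.2 + 5.0] = 0.565 × 9.1 = 5.142 L·cmH2O.
Power = 26 × 5.142 = 133.69 L·cmH2O/min.

133.7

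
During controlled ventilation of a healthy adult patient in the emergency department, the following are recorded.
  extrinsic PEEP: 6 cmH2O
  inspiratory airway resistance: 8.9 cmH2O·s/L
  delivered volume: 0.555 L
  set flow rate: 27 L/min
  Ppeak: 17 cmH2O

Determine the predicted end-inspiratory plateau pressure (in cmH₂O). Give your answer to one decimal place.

Flow: 27 L/min ÷ 60 = 0.45 L/s.
Pplat = PIP − Raw × flow = 17 − 8.9 × 0.45 = 17 − 4.005 = 12.995 cmH2O.

13.0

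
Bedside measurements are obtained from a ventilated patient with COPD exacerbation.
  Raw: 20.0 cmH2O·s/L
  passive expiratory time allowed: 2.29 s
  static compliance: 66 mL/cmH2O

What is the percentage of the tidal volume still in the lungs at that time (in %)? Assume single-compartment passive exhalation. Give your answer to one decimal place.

17.6

τ = R × C = 20.0 × 66 mL/cmH2O = 20.0 × 0.066 L/cmH2O = 1.32 s.
Passive exhalation: V(t)/V₀ = e^(−t/τ) = e^(−2.29/1.32) = 0.1764.
Fraction remaining = 0.1764 → 17.64%.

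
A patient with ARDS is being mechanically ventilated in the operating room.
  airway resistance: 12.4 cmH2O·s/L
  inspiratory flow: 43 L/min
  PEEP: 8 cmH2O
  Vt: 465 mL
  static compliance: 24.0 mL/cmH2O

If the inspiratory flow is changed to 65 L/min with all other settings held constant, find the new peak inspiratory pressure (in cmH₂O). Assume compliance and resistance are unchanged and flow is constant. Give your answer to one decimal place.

40.8

Flow: 43 L/min ÷ 60 = 0.7167 L/s.
New flow: 65 L/min ÷ 60 = 1.0833 L/s.
PIP = Vt/C + R·V̇ + PEEP (constant-flow equation of motion).
Only the resistive term changes: ΔPIP = R × ΔV̇ = 12.4 × (1.0833 − 0.7167) = 12.4 × 0.3666 = 4.546 cmH2O.
Original PIP = 465/24.0 + 12.4×0.7167 + 8 = 36.262 cmH2O; new PIP = 36.262 + (4.546) = 40.808 cmH2O.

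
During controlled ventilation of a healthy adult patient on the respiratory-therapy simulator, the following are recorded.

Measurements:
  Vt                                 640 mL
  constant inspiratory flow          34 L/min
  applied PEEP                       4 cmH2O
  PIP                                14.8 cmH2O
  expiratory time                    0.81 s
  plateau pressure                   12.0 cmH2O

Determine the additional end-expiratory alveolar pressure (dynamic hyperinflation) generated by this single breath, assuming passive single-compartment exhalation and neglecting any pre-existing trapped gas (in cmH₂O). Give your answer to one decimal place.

1.0

Flow: 34 L/min ÷ 60 = 0.5667 L/s.
R = (PIP − Pplat)/V̇ = (14.8 − 12.0) / 0.5667 = 2.8/0.5667 = 4.941 cmH2O·s/L.
C = Vt/(Pplat − PEEP) = 640.0 / (12.0 − 4) = 640.0/8.0 = 80.0 mL/cmH2O.
τ = R × C = 4.941 × 0.08 L/cmH2O = 0.3953 s.
Fraction remaining = e^(−Te/τ) = e^(−0.81/0.3953) = 0.1289; trapped volume = 640.0 × 0.1289 = 82.496 mL.
Additional alveolar pressure from trapping ≈ V_trapped / C = 82.496 / 80.0 = 1.031 cmH2O.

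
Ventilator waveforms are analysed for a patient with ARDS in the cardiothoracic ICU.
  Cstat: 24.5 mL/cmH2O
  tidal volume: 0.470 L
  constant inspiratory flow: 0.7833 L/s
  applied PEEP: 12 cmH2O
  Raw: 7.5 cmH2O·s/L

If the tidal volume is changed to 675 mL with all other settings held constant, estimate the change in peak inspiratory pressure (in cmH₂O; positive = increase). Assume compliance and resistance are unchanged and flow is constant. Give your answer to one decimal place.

8.4

PIP = Vt/C + R·V̇ + PEEP (constant-flow equation of motion).
Only the elastic term changes: ΔPIP = ΔVt / C = (675 − 470) / 24.5 = 8.367 cmH2O.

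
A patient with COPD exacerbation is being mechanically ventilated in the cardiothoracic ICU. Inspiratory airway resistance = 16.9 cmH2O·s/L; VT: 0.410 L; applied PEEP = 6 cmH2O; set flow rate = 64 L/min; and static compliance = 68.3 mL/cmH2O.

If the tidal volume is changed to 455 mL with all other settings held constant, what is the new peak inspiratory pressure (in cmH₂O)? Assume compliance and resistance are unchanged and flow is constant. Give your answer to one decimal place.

30.7

Flow: 64 L/min ÷ 60 = 1.0667 L/s.
PIP = Vt/C + R·V̇ + PEEP (constant-flow equation of motion).
Only the elastic term changes: ΔPIP = ΔVt / C = (455 − 410) / 68.3 = 0.6589 cmH2O.
Original PIP = 410/68.3 + 16.9×1.0667 + 6 = 30.03 cmH2O; new PIP = 30.03 + (0.6589) = 30.689 cmH2O.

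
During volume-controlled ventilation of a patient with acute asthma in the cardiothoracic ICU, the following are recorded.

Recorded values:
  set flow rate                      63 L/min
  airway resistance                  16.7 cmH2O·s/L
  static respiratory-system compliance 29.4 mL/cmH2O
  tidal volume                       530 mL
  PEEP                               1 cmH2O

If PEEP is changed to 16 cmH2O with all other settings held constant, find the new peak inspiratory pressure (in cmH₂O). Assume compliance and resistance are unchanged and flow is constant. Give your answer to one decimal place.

51.6

Flow: 63 L/min ÷ 60 = 1.05 L/s.
PIP = Vt/C + R·V̇ + PEEP (constant-flow equation of motion).
Only the baseline term changes: ΔPIP = ΔPEEP = 16 − 1 = 15.0 cmH2O.
Original PIP = 530/29.4 + 16.7×1.05 + 1 = 36.562 cmH2O; new PIP = 36.562 + (15.0) = 51.562 cmH2O.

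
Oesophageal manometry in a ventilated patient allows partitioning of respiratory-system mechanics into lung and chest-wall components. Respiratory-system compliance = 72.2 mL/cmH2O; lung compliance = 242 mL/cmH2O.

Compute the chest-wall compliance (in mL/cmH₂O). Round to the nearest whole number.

103

1/Ccw = 1/Crs − 1/CL.
1/Ccw = 1/72.2 − 1/242 = 0.009718.
Ccw = 102.9 mL/cmH2O.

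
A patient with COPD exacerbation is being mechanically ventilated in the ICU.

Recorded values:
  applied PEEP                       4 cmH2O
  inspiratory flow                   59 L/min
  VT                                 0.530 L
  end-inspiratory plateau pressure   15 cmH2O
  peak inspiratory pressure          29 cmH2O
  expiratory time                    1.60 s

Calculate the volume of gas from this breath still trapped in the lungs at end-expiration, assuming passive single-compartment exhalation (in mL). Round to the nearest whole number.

Flow: 59 L/min ÷ 60 = 0.9833 L/s.
R = (PIP − Pplat)/V̇ = (29 − 15) / 0.9833 = 14.0/0.9833 = 14.238 cmH2O·s/L.
C = Vt/(Pplat − PEEP) = 530.0 / (15 − 4) = 530.0/11.0 = 48.182 mL/cmH2O.
τ = R × C = 14.238 × 0.04818 L/cmH2O = 0.686 s.
Fraction remaining = e^(−Te/τ) = e^(−1.60/0.686) = 0.09707.
Trapped volume = 530.0 × 0.09707 = 51.447 mL.

51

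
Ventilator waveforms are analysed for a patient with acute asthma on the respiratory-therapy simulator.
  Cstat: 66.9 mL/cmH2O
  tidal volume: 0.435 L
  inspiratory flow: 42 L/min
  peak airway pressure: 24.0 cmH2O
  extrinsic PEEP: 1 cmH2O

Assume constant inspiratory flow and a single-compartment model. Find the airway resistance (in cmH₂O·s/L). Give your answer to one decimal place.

Flow: 42 L/min ÷ 60 = 0.7 L/s.
Equation of motion (constant flow): PIP = Vt/C + R·V̇ + PEEP.
R·V̇ = PIP − Vt/C − PEEP = 24.0 − 435/66.9 − 1 = 24.0 − 6.502 − 1 = 16.498 cmH2O.
R = 16.498 / 0.7 = 23.569 cmH2O·s/L.

23.6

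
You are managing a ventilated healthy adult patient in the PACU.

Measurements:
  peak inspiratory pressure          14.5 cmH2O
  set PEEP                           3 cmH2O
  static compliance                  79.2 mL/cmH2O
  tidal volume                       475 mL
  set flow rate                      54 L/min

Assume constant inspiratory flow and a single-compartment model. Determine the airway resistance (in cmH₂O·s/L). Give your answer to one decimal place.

Flow: 54 L/min ÷ 60 = 0.9 L/s.
Equation of motion (constant flow): PIP = Vt/C + R·V̇ + PEEP.
R·V̇ = PIP − Vt/C − PEEP = 14.5 − 475/79.2 − 3 = 14.5 − 5.997 − 3 = 5.503 cmH2O.
R = 5.503 / 0.9 = 6.114 cmH2O·s/L.

6.1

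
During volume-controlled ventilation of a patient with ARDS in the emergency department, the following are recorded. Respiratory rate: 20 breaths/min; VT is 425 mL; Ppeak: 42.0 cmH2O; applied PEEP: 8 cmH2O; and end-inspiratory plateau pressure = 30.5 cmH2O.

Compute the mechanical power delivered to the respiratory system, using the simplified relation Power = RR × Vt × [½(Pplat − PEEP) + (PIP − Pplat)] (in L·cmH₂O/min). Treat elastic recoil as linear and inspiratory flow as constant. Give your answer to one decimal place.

Per-breath work = Vt × [½(Pplat−PEEP) + (PIP−Pplat)] = 0.425 × [0.5×22.5 + 11.5] = 0.425 × 22.75 = 9.669 L·cmH2O.
Power = 20 × 9.669 = 193.38 L·cmH2O/min.

193.4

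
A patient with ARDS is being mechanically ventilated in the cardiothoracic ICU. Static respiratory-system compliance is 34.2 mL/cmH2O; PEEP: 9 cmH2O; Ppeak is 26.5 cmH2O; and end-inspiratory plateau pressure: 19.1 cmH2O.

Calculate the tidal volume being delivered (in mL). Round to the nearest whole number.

Vt = Cstat × (Pplat − PEEP) = 34.2 × (19.1 − 9) = 34.2 × 10.1 = 345.42 mL.

345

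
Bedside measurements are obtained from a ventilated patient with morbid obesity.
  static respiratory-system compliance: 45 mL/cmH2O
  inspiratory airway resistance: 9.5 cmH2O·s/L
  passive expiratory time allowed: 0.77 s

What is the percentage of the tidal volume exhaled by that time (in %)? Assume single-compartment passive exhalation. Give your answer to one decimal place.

τ = R × C = 9.5 × 45 mL/cmH2O = 9.5 × 0.045 L/cmH2O = 0.4275 s.
Passive exhalation: V(t)/V₀ = e^(−t/τ) = e^(−0.77/0.4275) = 0.1651.
Fraction exhaled = 1 − 0.1651 = 0.8349 → 83.49%.

83.5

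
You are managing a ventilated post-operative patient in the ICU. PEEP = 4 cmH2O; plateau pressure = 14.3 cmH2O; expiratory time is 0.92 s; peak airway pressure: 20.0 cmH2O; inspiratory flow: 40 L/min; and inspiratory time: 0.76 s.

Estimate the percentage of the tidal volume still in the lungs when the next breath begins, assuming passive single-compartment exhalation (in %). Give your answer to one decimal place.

11.2

Flow: 40 L/min ÷ 60 = 0.6667 L/s.
Vt = flow × Ti = 0.6667 L/s × 0.76 s × 1000 mL/L = 506.69 mL.
R = (PIP − Pplat)/V̇ = (20.0 − 14.3) / 0.6667 = 5.7/0.6667 = 8.55 cmH2O·s/L.
C = Vt/(Pplat − PEEP) = 506.69 / (14.3 − 4) = 506.69/10.3 = 49.193 mL/cmH2O.
τ = R × C = 8.55 × 0.04919 L/cmH2O = 0.4206 s.
Fraction remaining at end-expiration = e^(−Te/τ) = e^(−0.92/0.4206) = 0.1122 → 11.22%.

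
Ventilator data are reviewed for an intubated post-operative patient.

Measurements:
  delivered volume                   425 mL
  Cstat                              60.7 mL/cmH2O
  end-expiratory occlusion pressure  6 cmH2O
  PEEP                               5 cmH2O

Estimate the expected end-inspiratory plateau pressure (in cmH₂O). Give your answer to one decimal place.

13.0

End-expiratory occlusion gives total PEEP = 6 cmH2O (intrinsic PEEP = 6 − 5 = 1). Use total PEEP for the elastic gradient.
Pplat = PEEPtotal + Vt / Cstat = 6 + 425 / 60.7 = 6 + 7.002 = 13.002 cmH2O.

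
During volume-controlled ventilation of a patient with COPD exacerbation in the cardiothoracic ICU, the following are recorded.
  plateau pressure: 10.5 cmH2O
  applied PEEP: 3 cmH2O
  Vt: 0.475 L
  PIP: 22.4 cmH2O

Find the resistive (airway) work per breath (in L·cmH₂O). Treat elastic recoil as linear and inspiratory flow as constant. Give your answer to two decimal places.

5.65

With constant inspiratory flow the resistive pressure is constant at PIP − Pplat = 22.4 − 10.5 = 11.9 cmH2O, so resistive work = 11.9 × 0.475 = 5.653 L·cmH2O.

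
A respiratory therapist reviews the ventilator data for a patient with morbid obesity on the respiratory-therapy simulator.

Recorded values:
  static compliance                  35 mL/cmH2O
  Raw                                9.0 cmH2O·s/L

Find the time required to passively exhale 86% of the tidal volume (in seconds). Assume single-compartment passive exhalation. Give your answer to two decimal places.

0.62

τ = R × C = 9.0 × 35 mL/cmH2O = 9.0 × 0.035 L/cmH2O = 0.315 s.
Exhaled fraction f = 1 − e^(−t/τ) → t = −τ·ln(1 − f) = −0.315·ln(0.14) = 0.6193 s.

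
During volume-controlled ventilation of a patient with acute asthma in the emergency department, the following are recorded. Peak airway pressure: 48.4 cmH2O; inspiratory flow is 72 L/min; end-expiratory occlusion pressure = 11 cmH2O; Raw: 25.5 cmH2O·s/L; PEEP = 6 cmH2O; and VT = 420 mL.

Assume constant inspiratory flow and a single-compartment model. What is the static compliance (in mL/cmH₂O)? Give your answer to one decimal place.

Flow: 72 L/min ÷ 60 = 1.2 L/s.
Total PEEP = 11 cmH2O (set 6 + intrinsic 5); this is the baseline alveolar pressure.
Equation of motion (constant flow): PIP = Vt/C + R·V̇ + PEEP.
Vt/C = PIP − R·V̇ − PEEP = 48.4 − 25.5×1.2 − 11 = 48.4 − 30.6 − 11 = 6.8 cmH2O.
C = Vt / 6.8 = 420 / 6.8 = 61.765 mL/cmH2O.

61.8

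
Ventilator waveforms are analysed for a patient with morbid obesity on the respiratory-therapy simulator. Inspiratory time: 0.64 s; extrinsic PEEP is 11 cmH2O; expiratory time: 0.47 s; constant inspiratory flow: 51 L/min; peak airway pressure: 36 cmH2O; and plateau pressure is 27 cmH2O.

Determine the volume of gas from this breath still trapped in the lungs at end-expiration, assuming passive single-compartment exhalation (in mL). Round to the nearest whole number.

Flow: 51 L/min ÷ 60 = 0.85 L/s.
Vt = flow × Ti = 0.85 L/s × 0.64 s × 1000 mL/L = 544.0 mL.
R = (PIP − Pplat)/V̇ = (36 − 27) / 0.85 = 9.0/0.85 = 10.588 cmH2O·s/L.
C = Vt/(Pplat − PEEP) = 544.0 / (27 − 11) = 544.0/16.0 = 34.0 mL/cmH2O.
τ = R × C = 10.588 × 0.034 L/cmH2O = 0.36 s.
Fraction remaining = e^(−Te/τ) = e^(−0.47/0.36) = 0.271.
Trapped volume = 544.0 × 0.271 = 147.42 mL.

147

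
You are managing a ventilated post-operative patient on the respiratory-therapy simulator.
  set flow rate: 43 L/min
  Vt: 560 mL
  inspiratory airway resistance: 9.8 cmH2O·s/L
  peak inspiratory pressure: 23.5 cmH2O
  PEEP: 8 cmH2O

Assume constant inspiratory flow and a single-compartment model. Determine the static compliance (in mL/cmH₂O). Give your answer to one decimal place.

66.1

Flow: 43 L/min ÷ 60 = 0.7167 L/s.
Equation of motion (constant flow): PIP = Vt/C + R·V̇ + PEEP.
Vt/C = PIP − R·V̇ − PEEP = 23.5 − 9.8×0.7167 − 8 = 23.5 − 7.024 − 8 = 8.476 cmH2O.
C = Vt / 8.476 = 560 / 8.476 = 66.069 mL/cmH2O.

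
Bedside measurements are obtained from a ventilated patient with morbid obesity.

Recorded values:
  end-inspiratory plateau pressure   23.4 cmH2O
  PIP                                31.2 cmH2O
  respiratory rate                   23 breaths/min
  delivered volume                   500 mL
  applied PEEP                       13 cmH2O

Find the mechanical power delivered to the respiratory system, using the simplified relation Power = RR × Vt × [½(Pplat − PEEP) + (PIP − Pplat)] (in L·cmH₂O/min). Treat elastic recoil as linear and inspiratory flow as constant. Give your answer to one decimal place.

149.5

Per-breath work = Vt × [½(Pplat−PEEP) + (PIP−Pplat)] = 0.500 × [0.5×10.4 + 7.8] = 0.500 × 13.0 = 6.5 L·cmH2O.
Power = 23 × 6.5 = 149.5 L·cmH2O/min.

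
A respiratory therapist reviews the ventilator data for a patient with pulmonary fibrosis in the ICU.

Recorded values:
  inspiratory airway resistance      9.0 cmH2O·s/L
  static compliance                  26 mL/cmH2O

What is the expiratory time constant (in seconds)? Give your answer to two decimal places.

τ = R × C = 9.0 × 26 mL/cmH2O = 9.0 × 0.026 L/cmH2O = 0.234 s.

0.23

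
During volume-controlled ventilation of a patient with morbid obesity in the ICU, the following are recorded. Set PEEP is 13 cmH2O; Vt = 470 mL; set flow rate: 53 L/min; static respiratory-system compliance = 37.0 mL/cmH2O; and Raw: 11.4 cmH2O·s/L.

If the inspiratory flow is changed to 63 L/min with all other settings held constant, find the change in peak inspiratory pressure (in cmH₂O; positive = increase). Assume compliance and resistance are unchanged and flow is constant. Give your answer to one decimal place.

Flow: 53 L/min ÷ 60 = 0.8833 L/s.
New flow: 63 L/min ÷ 60 = 1.05 L/s.
PIP = Vt/C + R·V̇ + PEEP (constant-flow equation of motion).
Only the resistive term changes: ΔPIP = R × ΔV̇ = 11.4 × (1.05 − 0.8833) = 11.4 × 0.1667 = 1.9 cmH2O.

1.9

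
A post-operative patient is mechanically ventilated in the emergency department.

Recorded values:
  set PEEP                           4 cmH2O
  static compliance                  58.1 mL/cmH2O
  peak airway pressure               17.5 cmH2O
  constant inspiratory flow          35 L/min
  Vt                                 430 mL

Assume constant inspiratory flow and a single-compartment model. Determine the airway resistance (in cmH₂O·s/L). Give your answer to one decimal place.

Flow: 35 L/min ÷ 60 = 0.5833 L/s.
Equation of motion (constant flow): PIP = Vt/C + R·V̇ + PEEP.
R·V̇ = PIP − Vt/C − PEEP = 17.5 − 430/58.1 − 4 = 17.5 − 7.401 − 4 = 6.099 cmH2O.
R = 6.099 / 0.5833 = 10.456 cmH2O·s/L.

10.5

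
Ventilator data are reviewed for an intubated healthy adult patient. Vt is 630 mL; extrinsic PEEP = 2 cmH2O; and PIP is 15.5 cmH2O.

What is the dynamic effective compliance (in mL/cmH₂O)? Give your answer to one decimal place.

46.7

Dynamic compliance = Vt / (PIP − PEEP) = 630 / (15.5 − 2) = 630 / 13.5 = 46.667 mL/cmH2O.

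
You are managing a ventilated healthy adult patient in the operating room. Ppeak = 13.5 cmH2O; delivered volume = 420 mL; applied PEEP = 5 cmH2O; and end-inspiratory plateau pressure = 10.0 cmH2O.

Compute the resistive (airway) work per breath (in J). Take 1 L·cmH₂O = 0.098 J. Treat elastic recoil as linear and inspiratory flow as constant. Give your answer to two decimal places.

With constant inspiratory flow the resistive pressure is constant at PIP − Pplat = 13.5 − 10.0 = 3.5 cmH2O, so resistive work = 3.5 × 0.420 = 1.47 L·cmH2O.
× 0.098 J/(L·cmH2O) → 0.1441 J.

0.14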